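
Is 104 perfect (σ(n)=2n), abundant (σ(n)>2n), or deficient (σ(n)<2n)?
abundant

Proper divisors of 104: sum = 1 + 2 + 4 + 8 + 13 + 26 + 52 = 106
Since 106 > 104, 104 is abundant.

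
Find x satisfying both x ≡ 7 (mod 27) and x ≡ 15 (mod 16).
223

Using Chinese Remainder Theorem:
M = 27 × 16 = 432
M1 = 16, M2 = 27
y1 = 16^(-1) mod 27 = 22
y2 = 27^(-1) mod 16 = 3
x = (7×16×22 + 15×27×3) mod 432 = 223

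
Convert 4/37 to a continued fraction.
[0; 9, 4]

Euclidean algorithm steps:
4 = 0 × 37 + 4
37 = 9 × 4 + 1
4 = 4 × 1 + 0
Continued fraction: [0; 9, 4]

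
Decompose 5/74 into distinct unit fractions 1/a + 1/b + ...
1/15 + 1/1110

Greedy algorithm:
5/74: ceiling(74/5) = 15, use 1/15
1/1110: ceiling(1110/1) = 1110, use 1/1110
Result: 5/74 = 1/15 + 1/1110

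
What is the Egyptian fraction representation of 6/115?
1/20 + 1/460

Greedy algorithm:
6/115: ceiling(115/6) = 20, use 1/20
1/460: ceiling(460/1) = 460, use 1/460
Result: 6/115 = 1/20 + 1/460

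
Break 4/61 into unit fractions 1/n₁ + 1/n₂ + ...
1/16 + 1/326 + 1/159088

Greedy algorithm:
4/61: ceiling(61/4) = 16, use 1/16
3/976: ceiling(976/3) = 326, use 1/326
1/159088: ceiling(159088/1) = 159088, use 1/159088
Result: 4/61 = 1/16 + 1/326 + 1/159088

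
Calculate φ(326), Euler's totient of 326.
162

326 = 2 × 163
φ(n) = n × ∏(1 - 1/p) for each prime p dividing n
φ(326) = 326 × (1 - 1/2) × (1 - 1/163) = 162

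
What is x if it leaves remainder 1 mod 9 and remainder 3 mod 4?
19

Using Chinese Remainder Theorem:
M = 9 × 4 = 36
M1 = 4, M2 = 9
y1 = 4^(-1) mod 9 = 7
y2 = 9^(-1) mod 4 = 1
x = (1×4×7 + 3×9×1) mod 36 = 19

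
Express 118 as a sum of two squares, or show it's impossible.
Not possible

Factorization: 118 = 2 × 59
By Fermat: n is sum of two squares iff every prime p ≡ 3 (mod 4) appears to even power.
Prime(s) ≡ 3 (mod 4) with odd exponent: [(59, 1)]
Therefore 118 cannot be expressed as a² + b².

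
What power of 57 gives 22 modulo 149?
82

Baby-step giant-step with step n = ⌈√149⌉ = 13.
Baby steps 57^j mod 149 (j:value) for j=0..12: 0:1, 1:57, 2:120, 3:135, 4:96, 5:108, 6:47, 7:146, 8:127, 9:87, 10:42, 11:10, 12:123.
Giant-step multiplier: 57^(-13) ≡ 57^(148-13) = 57^135 ≡ 56 (mod 149).
Giant steps γ_i = 22·56^i mod 149: γ_0=22, γ_1=40, γ_2=5, γ_3=131, γ_4=35, γ_5=23, γ_6=96 (in table at j=4).
x = i·n + j = 6·13 + 4 = 82.
Check: 57^82 ≡ 22 (mod 149).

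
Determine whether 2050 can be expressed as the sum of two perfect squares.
5² + 45² (a=5, b=45)

Factorization: 2050 = 2 × 5^2 × 41
By Fermat: n is sum of two squares iff every prime p ≡ 3 (mod 4) appears to even power.
All primes ≡ 3 (mod 4) appear to even power.
Search a = 0, 1, 2, … for 2050 - a² a perfect square: first hit at a = 5: 2050 - 25 = 2025 = 45².
2050 = 5² + 45² = 25 + 2025 ✓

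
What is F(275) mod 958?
215

Matrix identity: Q^n = [[F_(n+1), F_n], [F_n, F_(n-1)]] with Q = [[1,1],[1,0]].
n = 275 = 100010011₂. Square-and-multiply, entries mod 958:
Q^1 = [[1,1],[1,0]]
Q^2 = (Q^1)² = [[2,1],[1,1]]
Q^4 = (Q^2)² = [[5,3],[3,2]]
Q^8 = (Q^4)² = [[34,21],[21,13]]
Q^17 = (Q^8)²·Q = [[668,639],[639,29]]
Q^34 = (Q^17)² = [[9,871],[871,96]]
Q^68 = (Q^34)² = [[944,445],[445,499]]
Q^137 = (Q^68)²·Q = [[190,873],[873,275]]
Q^275 = (Q^137)²·Q = [[926,215],[215,711]]
F_275 mod 958 = Q^275[0][1] = 215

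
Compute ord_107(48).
53

107 is prime, so ord(48) divides φ(107) = 106.
Divisors of 106: 1, 2, 53, 106.
Repeated squaring: 48^1 ≡ 48, 48^2 ≡ 57, 48^4 ≡ 39, 48^8 ≡ 23, 48^16 ≡ 101, 48^32 ≡ 36, 48^64 ≡ 12 (mod 107).
Test 48^d mod 107 for each divisor d in increasing order:
48^1 ≡ 48
48^2 ≡ 57
48^53 = 48^32·48^16·48^4·48^1 ≡ 1  ← first divisor giving 1
The order is 53.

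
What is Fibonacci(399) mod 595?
36

Matrix identity: Q^n = [[F_(n+1), F_n], [F_n, F_(n-1)]] with Q = [[1,1],[1,0]].
n = 399 = 110001111₂. Square-and-multiply, entries mod 595:
Q^1 = [[1,1],[1,0]]
Q^3 = (Q^1)²·Q = [[3,2],[2,1]]
Q^6 = (Q^3)² = [[13,8],[8,5]]
Q^12 = (Q^6)² = [[233,144],[144,89]]
Q^24 = (Q^12)² = [[55,553],[553,97]]
Q^49 = (Q^24)²·Q = [[190,29],[29,161]]
Q^99 = (Q^49)²·Q = [[115,51],[51,64]]
Q^199 = (Q^99)²·Q = [[560,356],[356,204]]
Q^399 = (Q^199)²·Q = [[105,36],[36,69]]
F_399 mod 595 = Q^399[0][1] = 36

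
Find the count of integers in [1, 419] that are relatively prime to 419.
418

419 = 419
φ(n) = n × ∏(1 - 1/p) for each prime p dividing n
φ(419) = 419 × (1 - 1/419) = 418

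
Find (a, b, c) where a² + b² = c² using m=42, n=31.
(803, 2604, 2725)

Euclid's formula: a = m² - n², b = 2mn, c = m² + n²
m = 42, n = 31
a = 42² - 31² = 1764 - 961 = 803
b = 2 × 42 × 31 = 2604
c = 42² + 31² = 1764 + 961 = 2725
Verification: 803² + 2604² = 644809 + 6780816 = 7425625 = 2725² ✓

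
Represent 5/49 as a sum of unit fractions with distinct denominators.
1/10 + 1/490

Greedy algorithm:
5/49: ceiling(49/5) = 10, use 1/10
1/490: ceiling(490/1) = 490, use 1/490
Result: 5/49 = 1/10 + 1/490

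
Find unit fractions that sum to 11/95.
1/9 + 1/214 + 1/182970

Greedy algorithm:
11/95: ceiling(95/11) = 9, use 1/9
4/855: ceiling(855/4) = 214, use 1/214
1/182970: ceiling(182970/1) = 182970, use 1/182970
Result: 11/95 = 1/9 + 1/214 + 1/182970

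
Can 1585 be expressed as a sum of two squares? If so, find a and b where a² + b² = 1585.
8² + 39² (a=8, b=39)

Factorization: 1585 = 5 × 317
By Fermat: n is sum of two squares iff every prime p ≡ 3 (mod 4) appears to even power.
All primes ≡ 3 (mod 4) appear to even power.
Search a = 0, 1, 2, … for 1585 - a² a perfect square: first hit at a = 8: 1585 - 64 = 1521 = 39².
1585 = 8² + 39² = 64 + 1521 ✓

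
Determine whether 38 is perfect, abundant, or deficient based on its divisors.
deficient

Proper divisors of 38: sum = 1 + 2 + 19 = 22
Since 22 < 38, 38 is deficient.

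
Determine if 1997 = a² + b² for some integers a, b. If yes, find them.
29² + 34² (a=29, b=34)

Factorization: 1997 = 1997
By Fermat: n is sum of two squares iff every prime p ≡ 3 (mod 4) appears to even power.
All primes ≡ 3 (mod 4) appear to even power.
Search a = 0, 1, 2, … for 1997 - a² a perfect square: first hit at a = 29: 1997 - 841 = 1156 = 34².
1997 = 29² + 34² = 841 + 1156 ✓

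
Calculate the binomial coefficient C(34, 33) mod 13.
8

Using Lucas' theorem:
Write n=34 and k=33 in base 13:
n in base 13: [2, 8]
k in base 13: [2, 7]
C(34,33) mod 13 = ∏ C(n_i, k_i) mod 13
Digit binomials (mod 13): C(2,2) = 1; C(8,7) = 8
Product: 1 × 8 = 8 ≡ 8 (mod 13)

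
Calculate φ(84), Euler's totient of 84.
24

84 = 2^2 × 3 × 7
φ(n) = n × ∏(1 - 1/p) for each prime p dividing n
φ(84) = 84 × (1 - 1/2) × (1 - 1/3) × (1 - 1/7) = 24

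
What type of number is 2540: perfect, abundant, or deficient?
abundant

Proper divisors of 2540: sum = 1 + 2 + 4 + 5 + 10 + 20 + 127 + 254 + 508 + 635 + 1270 = 2836
Since 2836 > 2540, 2540 is abundant.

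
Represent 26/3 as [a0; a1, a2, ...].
[8; 1, 2]

Euclidean algorithm steps:
26 = 8 × 3 + 2
3 = 1 × 2 + 1
2 = 2 × 1 + 0
Continued fraction: [8; 1, 2]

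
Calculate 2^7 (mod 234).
128

Repeated squaring. Binary of 7 = 111.
2^1 ≡ 2 (mod 234); 2^2 ≡ 4 (mod 234); 2^4 ≡ 16 (mod 234)
2^7 = 2^1 × 2^2 × 2^4 ≡ 128 (mod 234)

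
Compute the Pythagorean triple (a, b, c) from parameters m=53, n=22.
(2325, 2332, 3293)

Euclid's formula: a = m² - n², b = 2mn, c = m² + n²
m = 53, n = 22
a = 53² - 22² = 2809 - 484 = 2325
b = 2 × 53 × 22 = 2332
c = 53² + 22² = 2809 + 484 = 3293
Verification: 2325² + 2332² = 5405625 + 5438224 = 10843849 = 3293² ✓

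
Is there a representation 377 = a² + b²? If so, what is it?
4² + 19² (a=4, b=19)

Factorization: 377 = 13 × 29
By Fermat: n is sum of two squares iff every prime p ≡ 3 (mod 4) appears to even power.
All primes ≡ 3 (mod 4) appear to even power.
Search a = 0, 1, 2, … for 377 - a² a perfect square: first hit at a = 4: 377 - 16 = 361 = 19².
377 = 4² + 19² = 16 + 361 ✓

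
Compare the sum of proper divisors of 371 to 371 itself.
deficient

Proper divisors of 371: sum = 1 + 7 + 53 = 61
Since 61 < 371, 371 is deficient.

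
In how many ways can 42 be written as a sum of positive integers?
53174

p(n) counts ways to write n as a sum of positive integers (order ignored).
Euler's pentagonal recurrence: p(k) = p(k-1) + p(k-2) - p(k-5) - p(k-7) + p(k-12) + p(k-15) - ... (offsets j(3j∓1)/2, signs ++--, p(0)=1, p(<0)=0).
DP table for k = 0..41: p(0)=1, p(1)=1, p(2)=2, p(3)=3, p(4)=5, p(5)=7, p(6)=11, p(7)=15, p(8)=22, p(9)=30, p(10)=42, p(11)=56, p(12)=77, p(13)=101, p(14)=135, p(15)=176, p(16)=231, p(17)=297, p(18)=385, p(19)=490, p(20)=627, p(21)=792, p(22)=1002, p(23)=1255, p(24)=1575, p(25)=1958, p(26)=2436, p(27)=3010, p(28)=3718, p(29)=4565, p(30)=5604, p(31)=6842, p(32)=8349, p(33)=10143, p(34)=12310, p(35)=14883, p(36)=17977, p(37)=21637, p(38)=26015, p(39)=31185, p(40)=37338, p(41)=44583.
Final step: p(42) = p(41) + p(40) - p(37) - p(35) + p(30) + p(27) - p(20) - p(16) + p(7) + p(2)
= 44583 + 37338 - 21637 - 14883 + 5604 + 3010 - 627 - 231 + 15 + 2
= 53174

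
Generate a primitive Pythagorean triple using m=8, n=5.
(39, 80, 89)

Euclid's formula: a = m² - n², b = 2mn, c = m² + n²
m = 8, n = 5
a = 8² - 5² = 64 - 25 = 39
b = 2 × 8 × 5 = 80
c = 8² + 5² = 64 + 25 = 89
Verification: 39² + 80² = 1521 + 6400 = 7921 = 89² ✓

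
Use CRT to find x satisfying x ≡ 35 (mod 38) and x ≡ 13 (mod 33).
871

Using Chinese Remainder Theorem:
M = 38 × 33 = 1254
M1 = 33, M2 = 38
y1 = 33^(-1) mod 38 = 15
y2 = 38^(-1) mod 33 = 20
x = (35×33×15 + 13×38×20) mod 1254 = 871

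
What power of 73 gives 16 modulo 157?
24

Baby-step giant-step with step n = ⌈√157⌉ = 13.
Baby steps 73^j mod 157 (j:value) for j=0..12: 0:1, 1:73, 2:148, 3:128, 4:81, 5:104, 6:56, 7:6, 8:124, 9:103, 10:140, 11:15, 12:153.
Giant-step multiplier: 73^(-13) ≡ 73^(156-13) = 73^143 ≡ 50 (mod 157).
Giant steps γ_i = 16·50^i mod 157: γ_0=16, γ_1=15 (in table at j=11).
x = i·n + j = 1·13 + 11 = 24.
Check: 73^24 ≡ 16 (mod 157).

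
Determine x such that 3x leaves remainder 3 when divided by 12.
x ≡ 1 (mod 4)

gcd(3, 12) = 3, which divides 3, so solutions exist.
Divide through by 3: x ≡ 1 (mod 4).
The coefficient of x is now 1, so x ≡ 1 (mod 4).
Check: 3 × 1 = 3 ≡ 3 (mod 12).
x ≡ 1 (mod 4), giving 3 solutions mod 12.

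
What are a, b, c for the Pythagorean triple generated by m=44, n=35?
(711, 3080, 3161)

Euclid's formula: a = m² - n², b = 2mn, c = m² + n²
m = 44, n = 35
a = 44² - 35² = 1936 - 1225 = 711
b = 2 × 44 × 35 = 3080
c = 44² + 35² = 1936 + 1225 = 3161
Verification: 711² + 3080² = 505521 + 9486400 = 9991921 = 3161² ✓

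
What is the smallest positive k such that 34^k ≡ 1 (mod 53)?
52

53 is prime, so ord(34) divides φ(53) = 52.
Divisors of 52: 1, 2, 4, 13, 26, 52.
Repeated squaring: 34^1 ≡ 34, 34^2 ≡ 43, 34^4 ≡ 47, 34^8 ≡ 36, 34^16 ≡ 24, 34^32 ≡ 46 (mod 53).
Test 34^d mod 53 for each divisor d in increasing order:
34^1 ≡ 34
34^2 ≡ 43
34^4 ≡ 47
34^13 = 34^8·34^4·34^1 ≡ 23
34^26 = 34^16·34^8·34^2 ≡ 52
34^52 = 34^32·34^16·34^4 ≡ 1  ← first divisor giving 1
The order is 52.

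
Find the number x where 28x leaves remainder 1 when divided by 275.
167

gcd(28, 275) = 1, so the inverse exists.
Extended Euclidean algorithm on (275, 28):
275 = 9 × 28 + 23  ⟹  23 = (1)·275 + (-9)·28
28 = 1 × 23 + 5  ⟹  5 = (-1)·275 + (10)·28
23 = 4 × 5 + 3  ⟹  3 = (5)·275 + (-49)·28
5 = 1 × 3 + 2  ⟹  2 = (-6)·275 + (59)·28
3 = 1 × 2 + 1  ⟹  1 = (11)·275 + (-108)·28
So (-108)·28 ≡ 1 (mod 275), i.e. 28^(-1) ≡ -108 ≡ 167 (mod 275).
Check: 28 × 167 = 4676 ≡ 1 (mod 275)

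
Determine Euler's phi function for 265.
208

265 = 5 × 53
φ(n) = n × ∏(1 - 1/p) for each prime p dividing n
φ(265) = 265 × (1 - 1/5) × (1 - 1/53) = 208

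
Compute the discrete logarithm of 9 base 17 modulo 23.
14

Baby-step giant-step with step n = ⌈√23⌉ = 5.
Baby steps 17^j mod 23 (j:value) for j=0..4: 0:1, 1:17, 2:13, 3:14, 4:8.
Giant-step multiplier: 17^(-5) ≡ 17^(22-5) = 17^17 ≡ 11 (mod 23).
Giant steps γ_i = 9·11^i mod 23: γ_0=9, γ_1=7, γ_2=8 (in table at j=4).
x = i·n + j = 2·5 + 4 = 14.
Check: 17^14 ≡ 9 (mod 23).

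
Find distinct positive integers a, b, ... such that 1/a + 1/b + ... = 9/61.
1/7 + 1/214 + 1/91378

Greedy algorithm:
9/61: ceiling(61/9) = 7, use 1/7
2/427: ceiling(427/2) = 214, use 1/214
1/91378: ceiling(91378/1) = 91378, use 1/91378
Result: 9/61 = 1/7 + 1/214 + 1/91378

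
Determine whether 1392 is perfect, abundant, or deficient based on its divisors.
abundant

Proper divisors of 1392: sum = 1 + 2 + 3 + 4 + 6 + 8 + 12 + 16 + ... + 232 + 348 + 464 + 696 (19 divisors) = 2328
Since 2328 > 1392, 1392 is abundant.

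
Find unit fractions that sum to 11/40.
1/4 + 1/40

Greedy algorithm:
11/40: ceiling(40/11) = 4, use 1/4
1/40: ceiling(40/1) = 40, use 1/40
Result: 11/40 = 1/4 + 1/40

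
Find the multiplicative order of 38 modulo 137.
17

137 is prime, so ord(38) divides φ(137) = 136.
Divisors of 136: 1, 2, 4, 8, 17, 34, 68, 136.
Repeated squaring: 38^1 ≡ 38, 38^2 ≡ 74, 38^4 ≡ 133, 38^8 ≡ 16, 38^16 ≡ 119, 38^32 ≡ 50, 38^64 ≡ 34, 38^128 ≡ 60 (mod 137).
Test 38^d mod 137 for each divisor d in increasing order:
38^1 ≡ 38
38^2 ≡ 74
38^4 ≡ 133
38^8 ≡ 16
38^17 = 38^16·38^1 ≡ 1  ← first divisor giving 1
The order is 17.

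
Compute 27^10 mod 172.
97

Repeated squaring. Binary of 10 = 1010.
27^1 ≡ 27 (mod 172); 27^2 ≡ 41 (mod 172); 27^4 ≡ 133 (mod 172); 27^8 ≡ 145 (mod 172)
27^10 = 27^2 × 27^8 ≡ 97 (mod 172)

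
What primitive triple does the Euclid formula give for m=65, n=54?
(1309, 7020, 7141)

Euclid's formula: a = m² - n², b = 2mn, c = m² + n²
m = 65, n = 54
a = 65² - 54² = 4225 - 2916 = 1309
b = 2 × 65 × 54 = 7020
c = 65² + 54² = 4225 + 2916 = 7141
Verification: 1309² + 7020² = 1713481 + 49280400 = 50993881 = 7141² ✓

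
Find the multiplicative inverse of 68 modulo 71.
47

gcd(68, 71) = 1, so the inverse exists.
Extended Euclidean algorithm on (71, 68):
71 = 1 × 68 + 3  ⟹  3 = (1)·71 + (-1)·68
68 = 22 × 3 + 2  ⟹  2 = (-22)·71 + (23)·68
3 = 1 × 2 + 1  ⟹  1 = (23)·71 + (-24)·68
So (-24)·68 ≡ 1 (mod 71), i.e. 68^(-1) ≡ -24 ≡ 47 (mod 71).
Check: 68 × 47 = 3196 ≡ 1 (mod 71)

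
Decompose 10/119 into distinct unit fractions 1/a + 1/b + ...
1/12 + 1/1428

Greedy algorithm:
10/119: ceiling(119/10) = 12, use 1/12
1/1428: ceiling(1428/1) = 1428, use 1/1428
Result: 10/119 = 1/12 + 1/1428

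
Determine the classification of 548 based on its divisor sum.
deficient

Proper divisors of 548: sum = 1 + 2 + 4 + 137 + 274 = 418
Since 418 < 548, 548 is deficient.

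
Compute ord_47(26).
46

47 is prime, so ord(26) divides φ(47) = 46.
Divisors of 46: 1, 2, 23, 46.
Repeated squaring: 26^1 ≡ 26, 26^2 ≡ 18, 26^4 ≡ 42, 26^8 ≡ 25, 26^16 ≡ 14, 26^32 ≡ 8 (mod 47).
Test 26^d mod 47 for each divisor d in increasing order:
26^1 ≡ 26
26^2 ≡ 18
26^23 = 26^16·26^4·26^2·26^1 ≡ 46
26^46 = 26^32·26^8·26^4·26^2 ≡ 1  ← first divisor giving 1
The order is 46.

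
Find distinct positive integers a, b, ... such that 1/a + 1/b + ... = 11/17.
1/2 + 1/7 + 1/238

Greedy algorithm:
11/17: ceiling(17/11) = 2, use 1/2
5/34: ceiling(34/5) = 7, use 1/7
1/238: ceiling(238/1) = 238, use 1/238
Result: 11/17 = 1/2 + 1/7 + 1/238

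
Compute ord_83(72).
82

83 is prime, so ord(72) divides φ(83) = 82.
Divisors of 82: 1, 2, 41, 82.
Repeated squaring: 72^1 ≡ 72, 72^2 ≡ 38, 72^4 ≡ 33, 72^8 ≡ 10, 72^16 ≡ 17, 72^32 ≡ 40, 72^64 ≡ 23 (mod 83).
Test 72^d mod 83 for each divisor d in increasing order:
72^1 ≡ 72
72^2 ≡ 38
72^41 = 72^32·72^8·72^1 ≡ 82
72^82 = 72^64·72^16·72^2 ≡ 1  ← first divisor giving 1
The order is 82.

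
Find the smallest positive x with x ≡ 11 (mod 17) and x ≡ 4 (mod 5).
79

Using Chinese Remainder Theorem:
M = 17 × 5 = 85
M1 = 5, M2 = 17
y1 = 5^(-1) mod 17 = 7
y2 = 17^(-1) mod 5 = 3
x = (11×5×7 + 4×17×3) mod 85 = 79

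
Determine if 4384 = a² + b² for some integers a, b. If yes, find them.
28² + 60² (a=28, b=60)

Factorization: 4384 = 2^5 × 137
By Fermat: n is sum of two squares iff every prime p ≡ 3 (mod 4) appears to even power.
All primes ≡ 3 (mod 4) appear to even power.
Search a = 0, 1, 2, … for 4384 - a² a perfect square: first hit at a = 28: 4384 - 784 = 3600 = 60².
4384 = 28² + 60² = 784 + 3600 ✓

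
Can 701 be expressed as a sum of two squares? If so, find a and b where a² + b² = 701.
5² + 26² (a=5, b=26)

Factorization: 701 = 701
By Fermat: n is sum of two squares iff every prime p ≡ 3 (mod 4) appears to even power.
All primes ≡ 3 (mod 4) appear to even power.
Search a = 0, 1, 2, … for 701 - a² a perfect square: first hit at a = 5: 701 - 25 = 676 = 26².
701 = 5² + 26² = 25 + 676 ✓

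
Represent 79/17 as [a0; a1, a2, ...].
[4; 1, 1, 1, 5]

Euclidean algorithm steps:
79 = 4 × 17 + 11
17 = 1 × 11 + 6
11 = 1 × 6 + 5
6 = 1 × 5 + 1
5 = 5 × 1 + 0
Continued fraction: [4; 1, 1, 1, 5]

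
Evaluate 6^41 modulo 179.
176

Repeated squaring. Binary of 41 = 101001.
6^1 ≡ 6 (mod 179); 6^2 ≡ 36 (mod 179); 6^4 ≡ 43 (mod 179); 6^8 ≡ 59 (mod 179); 6^16 ≡ 80 (mod 179); 6^32 ≡ 135 (mod 179)
6^41 = 6^1 × 6^8 × 6^32 ≡ 176 (mod 179)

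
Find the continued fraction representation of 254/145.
[1; 1, 3, 36]

Euclidean algorithm steps:
254 = 1 × 145 + 109
145 = 1 × 109 + 36
109 = 3 × 36 + 1
36 = 36 × 1 + 0
Continued fraction: [1; 1, 3, 36]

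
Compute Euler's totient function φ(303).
200

303 = 3 × 101
φ(n) = n × ∏(1 - 1/p) for each prime p dividing n
φ(303) = 303 × (1 - 1/3) × (1 - 1/101) = 200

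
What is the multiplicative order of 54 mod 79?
78

79 is prime, so ord(54) divides φ(79) = 78.
Divisors of 78: 1, 2, 3, 6, 13, 26, 39, 78.
Repeated squaring: 54^1 ≡ 54, 54^2 ≡ 72, 54^4 ≡ 49, 54^8 ≡ 31, 54^16 ≡ 13, 54^32 ≡ 11, 54^64 ≡ 42 (mod 79).
Test 54^d mod 79 for each divisor d in increasing order:
54^1 ≡ 54
54^2 ≡ 72
54^3 = 54^2·54^1 ≡ 17
54^6 = 54^4·54^2 ≡ 52
54^13 = 54^8·54^4·54^1 ≡ 24
54^26 = 54^16·54^8·54^2 ≡ 23
54^39 = 54^32·54^4·54^2·54^1 ≡ 78
54^78 = 54^64·54^8·54^4·54^2 ≡ 1  ← first divisor giving 1
The order is 78.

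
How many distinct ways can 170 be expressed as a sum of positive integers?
274768617130

p(n) counts ways to write n as a sum of positive integers (order ignored).
Euler's pentagonal recurrence: p(k) = p(k-1) + p(k-2) - p(k-5) - p(k-7) + p(k-12) + p(k-15) - ... (offsets j(3j∓1)/2, signs ++--, p(0)=1, p(<0)=0).
DP table for k = 0..169: p(0)=1, p(1)=1, p(2)=2, p(3)=3, p(4)=5, p(5)=7, p(6)=11, p(7)=15, p(8)=22, p(9)=30, p(10)=42, p(11)=56, p(12)=77, p(13)=101, p(14)=135, p(15)=176, p(16)=231, p(17)=297, p(18)=385, p(19)=490, p(20)=627, p(21)=792, p(22)=1002, p(23)=1255, p(24)=1575, p(25)=1958, p(26)=2436, p(27)=3010, p(28)=3718, p(29)=4565, p(30)=5604, p(31)=6842, p(32)=8349, p(33)=10143, p(34)=12310, p(35)=14883, p(36)=17977, p(37)=21637, p(38)=26015, p(39)=31185, p(40)=37338, p(41)=44583, p(42)=53174, p(43)=63261, p(44)=75175, p(45)=89134, p(46)=105558, p(47)=124754, p(48)=147273, p(49)=173525, p(50)=204226, p(51)=239943, p(52)=281589, p(53)=329931, p(54)=386155, p(55)=451276, p(56)=526823, p(57)=614154, p(58)=715220, p(59)=831820, p(60)=966467, p(61)=1121505, p(62)=1300156, p(63)=1505499, p(64)=1741630, p(65)=2012558, p(66)=2323520, p(67)=2679689, p(68)=3087735, p(69)=3554345, p(70)=4087968, p(71)=4697205, p(72)=5392783, p(73)=6185689, p(74)=7089500, p(75)=8118264, p(76)=9289091, p(77)=10619863, p(78)=12132164, p(79)=13848650, p(80)=15796476, p(81)=18004327, p(82)=20506255, p(83)=23338469, p(84)=26543660, p(85)=30167357, p(86)=34262962, p(87)=38887673, p(88)=44108109, p(89)=49995925, p(90)=56634173, p(91)=64112359, p(92)=72533807, p(93)=82010177, p(94)=92669720, p(95)=104651419, p(96)=118114304, p(97)=133230930, p(98)=150198136, p(99)=169229875, p(100)=190569292, p(101)=214481126, p(102)=241265379, p(103)=271248950, p(104)=304801365, p(105)=342325709, p(106)=384276336, p(107)=431149389, p(108)=483502844, p(109)=541946240, p(110)=607163746, p(111)=679903203, p(112)=761002156, p(113)=851376628, p(114)=952050665, p(115)=1064144451, p(116)=1188908248, p(117)=1327710076, p(118)=1482074143, p(119)=1653668665, p(120)=1844349560, p(121)=2056148051, p(122)=2291320912, p(123)=2552338241, p(124)=2841940500, p(125)=3163127352, p(126)=3519222692, p(127)=3913864295, p(128)=4351078600, p(129)=4835271870, p(130)=5371315400, p(131)=5964539504, p(132)=6620830889, p(133)=7346629512, p(134)=8149040695, p(135)=9035836076, p(136)=10015581680, p(137)=11097645016, p(138)=12292341831, p(139)=13610949895, p(140)=15065878135, p(141)=16670689208, p(142)=18440293320, p(143)=20390982757, p(144)=22540654445, p(145)=24908858009, p(146)=27517052599, p(147)=30388671978, p(148)=33549419497, p(149)=37027355200, p(150)=40853235313, p(151)=45060624582, p(152)=49686288421, p(153)=54770336324, p(154)=60356673280, p(155)=66493182097, p(156)=73232243759, p(157)=80630964769, p(158)=88751778802, p(159)=97662728555, p(160)=107438159466, p(161)=118159068427, p(162)=129913904637, p(163)=142798995930, p(164)=156919475295, p(165)=172389800255, p(166)=189334822579, p(167)=207890420102, p(168)=228204732751, p(169)=250438925115.
Final step: p(170) = p(169) + p(168) - p(165) - p(163) + p(158) + p(155) - p(148) - p(144) + p(135) + p(130) - p(119) - p(113) + p(100) + p(93) - p(78) - p(70) + p(53) + p(44) - p(25) - p(15)
= 250438925115 + 228204732751 - 172389800255 - 142798995930 + 88751778802 + 66493182097 - 33549419497 - 22540654445 + 9035836076 + 5371315400 - 1653668665 - 851376628 + 190569292 + 82010177 - 12132164 - 4087968 + 329931 + 75175 - 1958 - 176
= 274768617130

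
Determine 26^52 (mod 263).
99

Repeated squaring. Binary of 52 = 110100.
26^1 ≡ 26 (mod 263); 26^2 ≡ 150 (mod 263); 26^4 ≡ 145 (mod 263); 26^8 ≡ 248 (mod 263); 26^16 ≡ 225 (mod 263); 26^32 ≡ 129 (mod 263)
26^52 = 26^4 × 26^16 × 26^32 ≡ 99 (mod 263)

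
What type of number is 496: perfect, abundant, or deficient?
perfect

Proper divisors of 496: sum = 1 + 2 + 4 + 8 + 16 + 31 + 62 + 124 + 248 = 496
Since 496 = 496, 496 is perfect.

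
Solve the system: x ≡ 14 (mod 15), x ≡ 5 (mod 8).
29

Using Chinese Remainder Theorem:
M = 15 × 8 = 120
M1 = 8, M2 = 15
y1 = 8^(-1) mod 15 = 2
y2 = 15^(-1) mod 8 = 7
x = (14×8×2 + 5×15×7) mod 120 = 29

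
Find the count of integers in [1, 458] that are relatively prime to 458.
228

458 = 2 × 229
φ(n) = n × ∏(1 - 1/p) for each prime p dividing n
φ(458) = 458 × (1 - 1/2) × (1 - 1/229) = 228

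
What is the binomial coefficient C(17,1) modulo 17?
0

Using Lucas' theorem:
Write n=17 and k=1 in base 17:
n in base 17: [1, 0]
k in base 17: [0, 1]
C(17,1) mod 17 = ∏ C(n_i, k_i) mod 17
Digit binomials (mod 17): C(1,0) = 1; C(0,1) = 0 (k_i > n_i)
Product: 1 × 0 = 0 ≡ 0 (mod 17)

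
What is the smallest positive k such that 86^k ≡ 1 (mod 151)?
25

151 is prime, so ord(86) divides φ(151) = 150.
Divisors of 150: 1, 2, 3, 5, 6, 10, 15, 25, 30, 50, 75, 150.
Repeated squaring: 86^1 ≡ 86, 86^2 ≡ 148, 86^4 ≡ 9, 86^8 ≡ 81, 86^16 ≡ 68, 86^32 ≡ 94, 86^64 ≡ 78, 86^128 ≡ 44 (mod 151).
Test 86^d mod 151 for each divisor d in increasing order:
86^1 ≡ 86
86^2 ≡ 148
86^3 = 86^2·86^1 ≡ 44
86^5 = 86^4·86^1 ≡ 19
86^6 = 86^4·86^2 ≡ 124
86^10 = 86^8·86^2 ≡ 59
86^15 = 86^8·86^4·86^2·86^1 ≡ 64
86^25 = 86^16·86^8·86^1 ≡ 1  ← first divisor giving 1
The order is 25.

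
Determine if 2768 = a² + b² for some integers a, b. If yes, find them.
8² + 52² (a=8, b=52)

Factorization: 2768 = 2^4 × 173
By Fermat: n is sum of two squares iff every prime p ≡ 3 (mod 4) appears to even power.
All primes ≡ 3 (mod 4) appear to even power.
Search a = 0, 1, 2, … for 2768 - a² a perfect square: first hit at a = 8: 2768 - 64 = 2704 = 52².
2768 = 8² + 52² = 64 + 2704 ✓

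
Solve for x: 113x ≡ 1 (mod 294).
281

gcd(113, 294) = 1, so the inverse exists.
Extended Euclidean algorithm on (294, 113):
294 = 2 × 113 + 68  ⟹  68 = (1)·294 + (-2)·113
113 = 1 × 68 + 45  ⟹  45 = (-1)·294 + (3)·113
68 = 1 × 45 + 23  ⟹  23 = (2)·294 + (-5)·113
45 = 1 × 23 + 22  ⟹  22 = (-3)·294 + (8)·113
23 = 1 × 22 + 1  ⟹  1 = (5)·294 + (-13)·113
So (-13)·113 ≡ 1 (mod 294), i.e. 113^(-1) ≡ -13 ≡ 281 (mod 294).
Check: 113 × 281 = 31753 ≡ 1 (mod 294)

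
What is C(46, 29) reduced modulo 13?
1

Using Lucas' theorem:
Write n=46 and k=29 in base 13:
n in base 13: [3, 7]
k in base 13: [2, 3]
C(46,29) mod 13 = ∏ C(n_i, k_i) mod 13
Digit binomials (mod 13): C(3,2) = 3; C(7,3) = 35 ≡ 9
Product: 3 × 9 = 27 ≡ 1 (mod 13)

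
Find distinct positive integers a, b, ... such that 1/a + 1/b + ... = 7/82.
1/12 + 1/492

Greedy algorithm:
7/82: ceiling(82/7) = 12, use 1/12
1/492: ceiling(492/1) = 492, use 1/492
Result: 7/82 = 1/12 + 1/492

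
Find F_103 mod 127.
32

Matrix identity: Q^n = [[F_(n+1), F_n], [F_n, F_(n-1)]] with Q = [[1,1],[1,0]].
n = 103 = 1100111₂. Square-and-multiply, entries mod 127:
Q^1 = [[1,1],[1,0]]
Q^3 = (Q^1)²·Q = [[3,2],[2,1]]
Q^6 = (Q^3)² = [[13,8],[8,5]]
Q^12 = (Q^6)² = [[106,17],[17,89]]
Q^25 = (Q^12)²·Q = [[108,95],[95,13]]
Q^51 = (Q^25)²·Q = [[53,115],[115,65]]
Q^103 = (Q^51)²·Q = [[13,32],[32,108]]
F_103 mod 127 = Q^103[0][1] = 32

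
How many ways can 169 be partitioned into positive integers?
250438925115

p(n) counts ways to write n as a sum of positive integers (order ignored).
Euler's pentagonal recurrence: p(k) = p(k-1) + p(k-2) - p(k-5) - p(k-7) + p(k-12) + p(k-15) - ... (offsets j(3j∓1)/2, signs ++--, p(0)=1, p(<0)=0).
DP table for k = 0..168: p(0)=1, p(1)=1, p(2)=2, p(3)=3, p(4)=5, p(5)=7, p(6)=11, p(7)=15, p(8)=22, p(9)=30, p(10)=42, p(11)=56, p(12)=77, p(13)=101, p(14)=135, p(15)=176, p(16)=231, p(17)=297, p(18)=385, p(19)=490, p(20)=627, p(21)=792, p(22)=1002, p(23)=1255, p(24)=1575, p(25)=1958, p(26)=2436, p(27)=3010, p(28)=3718, p(29)=4565, p(30)=5604, p(31)=6842, p(32)=8349, p(33)=10143, p(34)=12310, p(35)=14883, p(36)=17977, p(37)=21637, p(38)=26015, p(39)=31185, p(40)=37338, p(41)=44583, p(42)=53174, p(43)=63261, p(44)=75175, p(45)=89134, p(46)=105558, p(47)=124754, p(48)=147273, p(49)=173525, p(50)=204226, p(51)=239943, p(52)=281589, p(53)=329931, p(54)=386155, p(55)=451276, p(56)=526823, p(57)=614154, p(58)=715220, p(59)=831820, p(60)=966467, p(61)=1121505, p(62)=1300156, p(63)=1505499, p(64)=1741630, p(65)=2012558, p(66)=2323520, p(67)=2679689, p(68)=3087735, p(69)=3554345, p(70)=4087968, p(71)=4697205, p(72)=5392783, p(73)=6185689, p(74)=7089500, p(75)=8118264, p(76)=9289091, p(77)=10619863, p(78)=12132164, p(79)=13848650, p(80)=15796476, p(81)=18004327, p(82)=20506255, p(83)=23338469, p(84)=26543660, p(85)=30167357, p(86)=34262962, p(87)=38887673, p(88)=44108109, p(89)=49995925, p(90)=56634173, p(91)=64112359, p(92)=72533807, p(93)=82010177, p(94)=92669720, p(95)=104651419, p(96)=118114304, p(97)=133230930, p(98)=150198136, p(99)=169229875, p(100)=190569292, p(101)=214481126, p(102)=241265379, p(103)=271248950, p(104)=304801365, p(105)=342325709, p(106)=384276336, p(107)=431149389, p(108)=483502844, p(109)=541946240, p(110)=607163746, p(111)=679903203, p(112)=761002156, p(113)=851376628, p(114)=952050665, p(115)=1064144451, p(116)=1188908248, p(117)=1327710076, p(118)=1482074143, p(119)=1653668665, p(120)=1844349560, p(121)=2056148051, p(122)=2291320912, p(123)=2552338241, p(124)=2841940500, p(125)=3163127352, p(126)=3519222692, p(127)=3913864295, p(128)=4351078600, p(129)=4835271870, p(130)=5371315400, p(131)=5964539504, p(132)=6620830889, p(133)=7346629512, p(134)=8149040695, p(135)=9035836076, p(136)=10015581680, p(137)=11097645016, p(138)=12292341831, p(139)=13610949895, p(140)=15065878135, p(141)=16670689208, p(142)=18440293320, p(143)=20390982757, p(144)=22540654445, p(145)=24908858009, p(146)=27517052599, p(147)=30388671978, p(148)=33549419497, p(149)=37027355200, p(150)=40853235313, p(151)=45060624582, p(152)=49686288421, p(153)=54770336324, p(154)=60356673280, p(155)=66493182097, p(156)=73232243759, p(157)=80630964769, p(158)=88751778802, p(159)=97662728555, p(160)=107438159466, p(161)=118159068427, p(162)=129913904637, p(163)=142798995930, p(164)=156919475295, p(165)=172389800255, p(166)=189334822579, p(167)=207890420102, p(168)=228204732751.
Final step: p(169) = p(168) + p(167) - p(164) - p(162) + p(157) + p(154) - p(147) - p(143) + p(134) + p(129) - p(118) - p(112) + p(99) + p(92) - p(77) - p(69) + p(52) + p(43) - p(24) - p(14)
= 228204732751 + 207890420102 - 156919475295 - 129913904637 + 80630964769 + 60356673280 - 30388671978 - 20390982757 + 8149040695 + 4835271870 - 1482074143 - 761002156 + 169229875 + 72533807 - 10619863 - 3554345 + 281589 + 63261 - 1575 - 135
= 250438925115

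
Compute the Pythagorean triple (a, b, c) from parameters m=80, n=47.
(4191, 7520, 8609)

Euclid's formula: a = m² - n², b = 2mn, c = m² + n²
m = 80, n = 47
a = 80² - 47² = 6400 - 2209 = 4191
b = 2 × 80 × 47 = 7520
c = 80² + 47² = 6400 + 2209 = 8609
Verification: 4191² + 7520² = 17564481 + 56550400 = 74114881 = 8609² ✓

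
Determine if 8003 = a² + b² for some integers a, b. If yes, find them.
Not possible

Factorization: 8003 = 53 × 151
By Fermat: n is sum of two squares iff every prime p ≡ 3 (mod 4) appears to even power.
Prime(s) ≡ 3 (mod 4) with odd exponent: [(151, 1)]
Therefore 8003 cannot be expressed as a² + b².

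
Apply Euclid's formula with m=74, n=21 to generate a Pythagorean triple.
(5035, 3108, 5917)

Euclid's formula: a = m² - n², b = 2mn, c = m² + n²
m = 74, n = 21
a = 74² - 21² = 5476 - 441 = 5035
b = 2 × 74 × 21 = 3108
c = 74² + 21² = 5476 + 441 = 5917
Verification: 5035² + 3108² = 25351225 + 9659664 = 35010889 = 5917² ✓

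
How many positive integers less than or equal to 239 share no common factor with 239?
238

239 = 239
φ(n) = n × ∏(1 - 1/p) for each prime p dividing n
φ(239) = 239 × (1 - 1/239) = 238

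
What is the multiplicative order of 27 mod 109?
9

109 is prime, so ord(27) divides φ(109) = 108.
Divisors of 108: 1, 2, 3, 4, 6, 9, 12, 18, 27, 36, 54, 108.
Repeated squaring: 27^1 ≡ 27, 27^2 ≡ 75, 27^4 ≡ 66, 27^8 ≡ 105, 27^16 ≡ 16, 27^32 ≡ 38, 27^64 ≡ 27 (mod 109).
Test 27^d mod 109 for each divisor d in increasing order:
27^1 ≡ 27
27^2 ≡ 75
27^3 = 27^2·27^1 ≡ 63
27^4 ≡ 66
27^6 = 27^4·27^2 ≡ 45
27^9 = 27^8·27^1 ≡ 1  ← first divisor giving 1
The order is 9.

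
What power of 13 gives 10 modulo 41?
8

Baby-step giant-step with step n = ⌈√41⌉ = 7.
Baby steps 13^j mod 41 (j:value) for j=0..6: 0:1, 1:13, 2:5, 3:24, 4:25, 5:38, 6:2.
Giant-step multiplier: 13^(-7) ≡ 13^(40-7) = 13^33 ≡ 30 (mod 41).
Giant steps γ_i = 10·30^i mod 41: γ_0=10, γ_1=13 (in table at j=1).
x = i·n + j = 1·7 + 1 = 8.
Check: 13^8 ≡ 10 (mod 41).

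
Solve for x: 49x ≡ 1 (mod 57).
7

gcd(49, 57) = 1, so the inverse exists.
Extended Euclidean algorithm on (57, 49):
57 = 1 × 49 + 8  ⟹  8 = (1)·57 + (-1)·49
49 = 6 × 8 + 1  ⟹  1 = (-6)·57 + (7)·49
So (7)·49 ≡ 1 (mod 57), i.e. 49^(-1) ≡ 7 (mod 57).
Check: 49 × 7 = 343 ≡ 1 (mod 57)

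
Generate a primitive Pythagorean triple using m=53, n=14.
(2613, 1484, 3005)

Euclid's formula: a = m² - n², b = 2mn, c = m² + n²
m = 53, n = 14
a = 53² - 14² = 2809 - 196 = 2613
b = 2 × 53 × 14 = 1484
c = 53² + 14² = 2809 + 196 = 3005
Verification: 2613² + 1484² = 6827769 + 2202256 = 9030025 = 3005² ✓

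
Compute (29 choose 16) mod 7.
0

Using Lucas' theorem:
Write n=29 and k=16 in base 7:
n in base 7: [4, 1]
k in base 7: [2, 2]
C(29,16) mod 7 = ∏ C(n_i, k_i) mod 7
Digit binomials (mod 7): C(4,2) = 6; C(1,2) = 0 (k_i > n_i)
Product: 6 × 0 = 0 ≡ 0 (mod 7)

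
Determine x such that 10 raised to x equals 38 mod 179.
99

Baby-step giant-step with step n = ⌈√179⌉ = 14.
Baby steps 10^j mod 179 (j:value) for j=0..13: 0:1, 1:10, 2:100, 3:105, 4:155, 5:118, 6:106, 7:165, 8:39, 9:32, 10:141, 11:157, 12:138, 13:127.
Giant-step multiplier: 10^(-14) ≡ 10^(178-14) = 10^164 ≡ 158 (mod 179).
Giant steps γ_i = 38·158^i mod 179: γ_0=38, γ_1=97, γ_2=111, γ_3=175, γ_4=84, γ_5=26, γ_6=170, γ_7=10 (in table at j=1).
x = i·n + j = 7·14 + 1 = 99.
Check: 10^99 ≡ 38 (mod 179).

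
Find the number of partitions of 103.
271248950

p(n) counts ways to write n as a sum of positive integers (order ignored).
Euler's pentagonal recurrence: p(k) = p(k-1) + p(k-2) - p(k-5) - p(k-7) + p(k-12) + p(k-15) - ... (offsets j(3j∓1)/2, signs ++--, p(0)=1, p(<0)=0).
DP table for k = 0..102: p(0)=1, p(1)=1, p(2)=2, p(3)=3, p(4)=5, p(5)=7, p(6)=11, p(7)=15, p(8)=22, p(9)=30, p(10)=42, p(11)=56, p(12)=77, p(13)=101, p(14)=135, p(15)=176, p(16)=231, p(17)=297, p(18)=385, p(19)=490, p(20)=627, p(21)=792, p(22)=1002, p(23)=1255, p(24)=1575, p(25)=1958, p(26)=2436, p(27)=3010, p(28)=3718, p(29)=4565, p(30)=5604, p(31)=6842, p(32)=8349, p(33)=10143, p(34)=12310, p(35)=14883, p(36)=17977, p(37)=21637, p(38)=26015, p(39)=31185, p(40)=37338, p(41)=44583, p(42)=53174, p(43)=63261, p(44)=75175, p(45)=89134, p(46)=105558, p(47)=124754, p(48)=147273, p(49)=173525, p(50)=204226, p(51)=239943, p(52)=281589, p(53)=329931, p(54)=386155, p(55)=451276, p(56)=526823, p(57)=614154, p(58)=715220, p(59)=831820, p(60)=966467, p(61)=1121505, p(62)=1300156, p(63)=1505499, p(64)=1741630, p(65)=2012558, p(66)=2323520, p(67)=2679689, p(68)=3087735, p(69)=3554345, p(70)=4087968, p(71)=4697205, p(72)=5392783, p(73)=6185689, p(74)=7089500, p(75)=8118264, p(76)=9289091, p(77)=10619863, p(78)=12132164, p(79)=13848650, p(80)=15796476, p(81)=18004327, p(82)=20506255, p(83)=23338469, p(84)=26543660, p(85)=30167357, p(86)=34262962, p(87)=38887673, p(88)=44108109, p(89)=49995925, p(90)=56634173, p(91)=64112359, p(92)=72533807, p(93)=82010177, p(94)=92669720, p(95)=104651419, p(96)=118114304, p(97)=133230930, p(98)=150198136, p(99)=169229875, p(100)=190569292, p(101)=214481126, p(102)=241265379.
Final step: p(103) = p(102) + p(101) - p(98) - p(96) + p(91) + p(88) - p(81) - p(77) + p(68) + p(63) - p(52) - p(46) + p(33) + p(26) - p(11) - p(3)
= 241265379 + 214481126 - 150198136 - 118114304 + 64112359 + 44108109 - 18004327 - 10619863 + 3087735 + 1505499 - 281589 - 105558 + 10143 + 2436 - 56 - 3
= 271248950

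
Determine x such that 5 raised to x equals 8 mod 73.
24

Baby-step giant-step with step n = ⌈√73⌉ = 9.
Baby steps 5^j mod 73 (j:value) for j=0..8: 0:1, 1:5, 2:25, 3:52, 4:41, 5:59, 6:3, 7:15, 8:2.
Giant-step multiplier: 5^(-9) ≡ 5^(72-9) = 5^63 ≡ 22 (mod 73).
Giant steps γ_i = 8·22^i mod 73: γ_0=8, γ_1=30, γ_2=3 (in table at j=6).
x = i·n + j = 2·9 + 6 = 24.
Check: 5^24 ≡ 8 (mod 73).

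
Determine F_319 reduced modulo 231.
1

Matrix identity: Q^n = [[F_(n+1), F_n], [F_n, F_(n-1)]] with Q = [[1,1],[1,0]].
n = 319 = 100111111₂. Square-and-multiply, entries mod 231:
Q^1 = [[1,1],[1,0]]
Q^2 = (Q^1)² = [[2,1],[1,1]]
Q^4 = (Q^2)² = [[5,3],[3,2]]
Q^9 = (Q^4)²·Q = [[55,34],[34,21]]
Q^19 = (Q^9)²·Q = [[66,23],[23,43]]
Q^39 = (Q^19)²·Q = [[0,34],[34,197]]
Q^79 = (Q^39)²·Q = [[0,1],[1,230]]
Q^159 = (Q^79)²·Q = [[0,1],[1,230]]
Q^319 = (Q^159)²·Q = [[0,1],[1,230]]
F_319 mod 231 = Q^319[0][1] = 1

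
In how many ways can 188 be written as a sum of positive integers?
1398341745571

p(n) counts ways to write n as a sum of positive integers (order ignored).
Euler's pentagonal recurrence: p(k) = p(k-1) + p(k-2) - p(k-5) - p(k-7) + p(k-12) + p(k-15) - ... (offsets j(3j∓1)/2, signs ++--, p(0)=1, p(<0)=0).
DP table for k = 0..187: p(0)=1, p(1)=1, p(2)=2, p(3)=3, p(4)=5, p(5)=7, p(6)=11, p(7)=15, p(8)=22, p(9)=30, p(10)=42, p(11)=56, p(12)=77, p(13)=101, p(14)=135, p(15)=176, p(16)=231, p(17)=297, p(18)=385, p(19)=490, p(20)=627, p(21)=792, p(22)=1002, p(23)=1255, p(24)=1575, p(25)=1958, p(26)=2436, p(27)=3010, p(28)=3718, p(29)=4565, p(30)=5604, p(31)=6842, p(32)=8349, p(33)=10143, p(34)=12310, p(35)=14883, p(36)=17977, p(37)=21637, p(38)=26015, p(39)=31185, p(40)=37338, p(41)=44583, p(42)=53174, p(43)=63261, p(44)=75175, p(45)=89134, p(46)=105558, p(47)=124754, p(48)=147273, p(49)=173525, p(50)=204226, p(51)=239943, p(52)=281589, p(53)=329931, p(54)=386155, p(55)=451276, p(56)=526823, p(57)=614154, p(58)=715220, p(59)=831820, p(60)=966467, p(61)=1121505, p(62)=1300156, p(63)=1505499, p(64)=1741630, p(65)=2012558, p(66)=2323520, p(67)=2679689, p(68)=3087735, p(69)=3554345, p(70)=4087968, p(71)=4697205, p(72)=5392783, p(73)=6185689, p(74)=7089500, p(75)=8118264, p(76)=9289091, p(77)=10619863, p(78)=12132164, p(79)=13848650, p(80)=15796476, p(81)=18004327, p(82)=20506255, p(83)=23338469, p(84)=26543660, p(85)=30167357, p(86)=34262962, p(87)=38887673, p(88)=44108109, p(89)=49995925, p(90)=56634173, p(91)=64112359, p(92)=72533807, p(93)=82010177, p(94)=92669720, p(95)=104651419, p(96)=118114304, p(97)=133230930, p(98)=150198136, p(99)=169229875, p(100)=190569292, p(101)=214481126, p(102)=241265379, p(103)=271248950, p(104)=304801365, p(105)=342325709, p(106)=384276336, p(107)=431149389, p(108)=483502844, p(109)=541946240, p(110)=607163746, p(111)=679903203, p(112)=761002156, p(113)=851376628, p(114)=952050665, p(115)=1064144451, p(116)=1188908248, p(117)=1327710076, p(118)=1482074143, p(119)=1653668665, p(120)=1844349560, p(121)=2056148051, p(122)=2291320912, p(123)=2552338241, p(124)=2841940500, p(125)=3163127352, p(126)=3519222692, p(127)=3913864295, p(128)=4351078600, p(129)=4835271870, p(130)=5371315400, p(131)=5964539504, p(132)=6620830889, p(133)=7346629512, p(134)=8149040695, p(135)=9035836076, p(136)=10015581680, p(137)=11097645016, p(138)=12292341831, p(139)=13610949895, p(140)=15065878135, p(141)=16670689208, p(142)=18440293320, p(143)=20390982757, p(144)=22540654445, p(145)=24908858009, p(146)=27517052599, p(147)=30388671978, p(148)=33549419497, p(149)=37027355200, p(150)=40853235313, p(151)=45060624582, p(152)=49686288421, p(153)=54770336324, p(154)=60356673280, p(155)=66493182097, p(156)=73232243759, p(157)=80630964769, p(158)=88751778802, p(159)=97662728555, p(160)=107438159466, p(161)=118159068427, p(162)=129913904637, p(163)=142798995930, p(164)=156919475295, p(165)=172389800255, p(166)=189334822579, p(167)=207890420102, p(168)=228204732751, p(169)=250438925115, p(170)=274768617130, p(171)=301384802048, p(172)=330495499613, p(173)=362326859895, p(174)=397125074750, p(175)=435157697830, p(176)=476715857290, p(177)=522115831195, p(178)=571701605655, p(179)=625846753120, p(180)=684957390936, p(181)=749474411781, p(182)=819876908323, p(183)=896684817527, p(184)=980462880430, p(185)=1071823774337, p(186)=1171432692373, p(187)=1280011042268.
Final step: p(188) = p(187) + p(186) - p(183) - p(181) + p(176) + p(173) - p(166) - p(162) + p(153) + p(148) - p(137) - p(131) + p(118) + p(111) - p(96) - p(88) + p(71) + p(62) - p(43) - p(33) + p(12) + p(1)
= 1280011042268 + 1171432692373 - 896684817527 - 749474411781 + 476715857290 + 362326859895 - 189334822579 - 129913904637 + 54770336324 + 33549419497 - 11097645016 - 5964539504 + 1482074143 + 679903203 - 118114304 - 44108109 + 4697205 + 1300156 - 63261 - 10143 + 77 + 1
= 1398341745571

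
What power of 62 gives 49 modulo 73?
30

Baby-step giant-step with step n = ⌈√73⌉ = 9.
Baby steps 62^j mod 73 (j:value) for j=0..8: 0:1, 1:62, 2:48, 3:56, 4:41, 5:60, 6:70, 7:33, 8:2.
Giant-step multiplier: 62^(-9) ≡ 62^(72-9) = 62^63 ≡ 63 (mod 73).
Giant steps γ_i = 49·63^i mod 73: γ_0=49, γ_1=21, γ_2=9, γ_3=56 (in table at j=3).
x = i·n + j = 3·9 + 3 = 30.
Check: 62^30 ≡ 49 (mod 73).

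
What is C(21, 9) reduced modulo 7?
0

Using Lucas' theorem:
Write n=21 and k=9 in base 7:
n in base 7: [3, 0]
k in base 7: [1, 2]
C(21,9) mod 7 = ∏ C(n_i, k_i) mod 7
Digit binomials (mod 7): C(3,1) = 3; C(0,2) = 0 (k_i > n_i)
Product: 3 × 0 = 0 ≡ 0 (mod 7)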